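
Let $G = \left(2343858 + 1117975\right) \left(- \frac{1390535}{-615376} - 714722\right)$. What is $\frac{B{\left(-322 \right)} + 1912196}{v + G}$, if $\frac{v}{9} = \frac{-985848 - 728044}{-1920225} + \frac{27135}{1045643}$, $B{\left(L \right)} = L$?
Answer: $- \frac{787433924025095915722400}{1019052936372978177732176394057} \approx -7.7271 \cdot 10^{-7}$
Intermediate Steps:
$v = \frac{5532673433793}{669289943225}$ ($v = 9 \left(\frac{-985848 - 728044}{-1920225} + \frac{27135}{1045643}\right) = 9 \left(\left(-1713892\right) \left(- \frac{1}{1920225}\right) + 27135 \cdot \frac{1}{1045643}\right) = 9 \left(\frac{1713892}{1920225} + \frac{27135}{1045643}\right) = 9 \cdot \frac{1844224477931}{2007869829675} = \frac{5532673433793}{669289943225} \approx 8.2665$)
$G = - \frac{1522588149862279521}{615376}$ ($G = 3461833 \left(\left(-1390535\right) \left(- \frac{1}{615376}\right) - 714722\right) = 3461833 \left(\frac{1390535}{615376} - 714722\right) = 3461833 \left(- \frac{439821374937}{615376}\right) = - \frac{1522588149862279521}{615376} \approx -2.4742 \cdot 10^{12}$)
$\frac{B{\left(-322 \right)} + 1912196}{v + G} = \frac{-322 + 1912196}{\frac{5532673433793}{669289943225} - \frac{1522588149862279521}{615376}} = \frac{1911874}{- \frac{1019052936372978177732176394057}{411864968102027600}} = 1911874 \left(- \frac{411864968102027600}{1019052936372978177732176394057}\right) = - \frac{787433924025095915722400}{1019052936372978177732176394057}$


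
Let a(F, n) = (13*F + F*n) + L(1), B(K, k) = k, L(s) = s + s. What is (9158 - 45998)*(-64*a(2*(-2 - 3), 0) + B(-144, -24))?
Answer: -300909120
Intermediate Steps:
L(s) = 2*s
a(F, n) = 2 + 13*F + F*n (a(F, n) = (13*F + F*n) + 2*1 = (13*F + F*n) + 2 = 2 + 13*F + F*n)
(9158 - 45998)*(-64*a(2*(-2 - 3), 0) + B(-144, -24)) = (9158 - 45998)*(-64*(2 + 13*(2*(-2 - 3)) + (2*(-2 - 3))*0) - 24) = -36840*(-64*(2 + 13*(2*(-5)) + (2*(-5))*0) - 24) = -36840*(-64*(2 + 13*(-10) - 10*0) - 24) = -36840*(-64*(2 - 130 + 0) - 24) = -36840*(-64*(-128) - 24) = -36840*(8192 - 24) = -36840*8168 = -300909120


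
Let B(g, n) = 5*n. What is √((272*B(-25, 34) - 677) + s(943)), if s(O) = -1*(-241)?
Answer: 2*√11451 ≈ 214.02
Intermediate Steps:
s(O) = 241
√((272*B(-25, 34) - 677) + s(943)) = √((272*(5*34) - 677) + 241) = √((272*170 - 677) + 241) = √((46240 - 677) + 241) = √(45563 + 241) = √45804 = 2*√11451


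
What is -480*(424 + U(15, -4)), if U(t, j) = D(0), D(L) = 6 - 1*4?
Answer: -204480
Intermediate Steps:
D(L) = 2 (D(L) = 6 - 4 = 2)
U(t, j) = 2
-480*(424 + U(15, -4)) = -480*(424 + 2) = -480*426 = -204480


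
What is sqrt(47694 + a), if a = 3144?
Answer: sqrt(50838) ≈ 225.47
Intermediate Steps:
sqrt(47694 + a) = sqrt(47694 + 3144) = sqrt(50838)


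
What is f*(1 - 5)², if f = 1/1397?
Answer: 16/1397 ≈ 0.011453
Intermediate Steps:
f = 1/1397 ≈ 0.00071582
f*(1 - 5)² = (1 - 5)²/1397 = (1/1397)*(-4)² = (1/1397)*16 = 16/1397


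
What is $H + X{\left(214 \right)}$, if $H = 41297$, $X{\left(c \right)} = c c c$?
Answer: $9841641$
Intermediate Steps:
$X{\left(c \right)} = c^{3}$ ($X{\left(c \right)} = c^{2} c = c^{3}$)
$H + X{\left(214 \right)} = 41297 + 214^{3} = 41297 + 9800344 = 9841641$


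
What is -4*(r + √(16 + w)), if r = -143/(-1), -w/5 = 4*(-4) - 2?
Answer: -572 - 4*√106 ≈ -613.18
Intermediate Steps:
w = 90 (w = -5*(4*(-4) - 2) = -5*(-16 - 2) = -5*(-18) = 90)
r = 143 (r = -143*(-1) = 143)
-4*(r + √(16 + w)) = -4*(143 + √(16 + 90)) = -4*(143 + √106) = -572 - 4*√106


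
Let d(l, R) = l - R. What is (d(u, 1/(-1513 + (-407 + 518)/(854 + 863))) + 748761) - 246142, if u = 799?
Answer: 1307733974497/2597710 ≈ 5.0342e+5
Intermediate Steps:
(d(u, 1/(-1513 + (-407 + 518)/(854 + 863))) + 748761) - 246142 = ((799 - 1/(-1513 + (-407 + 518)/(854 + 863))) + 748761) - 246142 = ((799 - 1/(-1513 + 111/1717)) + 748761) - 246142 = ((799 - 1/(-2597710/1717)) + 748761) - 246142 = ((799 - 1*(-1717/2597710)) + 748761) - 246142 = ((799 + 1717/2597710) + 748761) - 246142 = (2075572007/2597710 + 748761) - 246142 = 1947139509317/2597710 - 246142 = 1307733974497/2597710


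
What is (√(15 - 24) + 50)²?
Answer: 2491 + 300*I ≈ 2491.0 + 300.0*I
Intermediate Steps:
(√(15 - 24) + 50)² = (√(-9) + 50)² = (3*I + 50)² = (50 + 3*I)²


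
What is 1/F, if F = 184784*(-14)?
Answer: -1/2586976 ≈ -3.8655e-7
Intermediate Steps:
F = -2586976
1/F = 1/(-2586976) = -1/2586976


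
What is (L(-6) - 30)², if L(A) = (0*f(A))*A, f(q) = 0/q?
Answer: 900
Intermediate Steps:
f(q) = 0
L(A) = 0 (L(A) = (0*0)*A = 0*A = 0)
(L(-6) - 30)² = (0 - 30)² = (-30)² = 900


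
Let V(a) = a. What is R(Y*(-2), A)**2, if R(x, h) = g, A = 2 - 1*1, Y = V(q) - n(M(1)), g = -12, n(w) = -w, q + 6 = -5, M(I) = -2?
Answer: 144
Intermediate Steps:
q = -11 (q = -6 - 5 = -11)
Y = -13 (Y = -11 - (-1)*(-2) = -11 - 1*2 = -11 - 2 = -13)
A = 1 (A = 2 - 1 = 1)
R(x, h) = -12
R(Y*(-2), A)**2 = (-12)**2 = 144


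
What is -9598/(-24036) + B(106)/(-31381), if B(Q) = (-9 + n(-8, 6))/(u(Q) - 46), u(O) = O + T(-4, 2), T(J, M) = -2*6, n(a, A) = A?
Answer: 1204785361/3017094864 ≈ 0.39932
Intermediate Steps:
T(J, M) = -12
u(O) = -12 + O (u(O) = O - 12 = -12 + O)
B(Q) = -3/(-58 + Q) (B(Q) = (-9 + 6)/((-12 + Q) - 46) = -3/(-58 + Q))
-9598/(-24036) + B(106)/(-31381) = -9598/(-24036) - 3/(-58 + 106)/(-31381) = -9598*(-1/24036) - 3/48*(-1/31381) = 4799/12018 - 3*1/48*(-1/31381) = 4799/12018 - 1/16*(-1/31381) = 4799/12018 + 1/502096 = 1204785361/3017094864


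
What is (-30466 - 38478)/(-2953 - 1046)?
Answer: 2224/129 ≈ 17.240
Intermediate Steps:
(-30466 - 38478)/(-2953 - 1046) = -68944/(-3999) = -68944*(-1/3999) = 2224/129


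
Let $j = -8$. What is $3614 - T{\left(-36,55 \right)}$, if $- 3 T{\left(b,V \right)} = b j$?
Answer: $3710$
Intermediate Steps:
$T{\left(b,V \right)} = \frac{8 b}{3}$ ($T{\left(b,V \right)} = - \frac{b \left(-8\right)}{3} = - \frac{\left(-8\right) b}{3} = \frac{8 b}{3}$)
$3614 - T{\left(-36,55 \right)} = 3614 - \frac{8}{3} \left(-36\right) = 3614 - -96 = 3614 + 96 = 3710$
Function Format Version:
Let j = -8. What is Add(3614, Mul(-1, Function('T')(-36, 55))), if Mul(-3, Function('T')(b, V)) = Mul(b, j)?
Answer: 3710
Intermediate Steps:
Function('T')(b, V) = Mul(Rational(8, 3), b) (Function('T')(b, V) = Mul(Rational(-1, 3), Mul(b, -8)) = Mul(Rational(-1, 3), Mul(-8, b)) = Mul(Rational(8, 3), b))
Add(3614, Mul(-1, Function('T')(-36, 55))) = Add(3614, Mul(-1, Mul(Rational(8, 3), -36))) = Add(3614, Mul(-1, -96)) = Add(3614, 96) = 3710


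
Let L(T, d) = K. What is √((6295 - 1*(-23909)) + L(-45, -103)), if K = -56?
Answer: 2*√7537 ≈ 173.63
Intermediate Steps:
L(T, d) = -56
√((6295 - 1*(-23909)) + L(-45, -103)) = √((6295 - 1*(-23909)) - 56) = √((6295 + 23909) - 56) = √(30204 - 56) = √30148 = 2*√7537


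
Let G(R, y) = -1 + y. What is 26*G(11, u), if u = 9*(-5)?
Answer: -1196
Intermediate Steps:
u = -45
26*G(11, u) = 26*(-1 - 45) = 26*(-46) = -1196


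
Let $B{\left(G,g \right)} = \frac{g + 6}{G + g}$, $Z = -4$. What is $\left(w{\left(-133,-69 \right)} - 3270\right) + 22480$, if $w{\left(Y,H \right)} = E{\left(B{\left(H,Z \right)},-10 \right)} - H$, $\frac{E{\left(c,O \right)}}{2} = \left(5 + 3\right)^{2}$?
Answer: $19407$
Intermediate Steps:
$B{\left(G,g \right)} = \frac{6 + g}{G + g}$
$E{\left(c,O \right)} = 128$ ($E{\left(c,O \right)} = 2 \left(5 + 3\right)^{2} = 2 \cdot 8^{2} = 2 \cdot 64 = 128$)
$w{\left(Y,H \right)} = 128 - H$
$\left(w{\left(-133,-69 \right)} - 3270\right) + 22480 = \left(\left(128 - -69\right) - 3270\right) + 22480 = \left(\left(128 + 69\right) - 3270\right) + 22480 = \left(197 - 3270\right) + 22480 = -3073 + 22480 = 19407$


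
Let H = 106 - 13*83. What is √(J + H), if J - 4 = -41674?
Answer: I*√42643 ≈ 206.5*I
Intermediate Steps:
J = -41670 (J = 4 - 41674 = -41670)
H = -973 (H = 106 - 1079 = -973)
√(J + H) = √(-41670 - 973) = √(-42643) = I*√42643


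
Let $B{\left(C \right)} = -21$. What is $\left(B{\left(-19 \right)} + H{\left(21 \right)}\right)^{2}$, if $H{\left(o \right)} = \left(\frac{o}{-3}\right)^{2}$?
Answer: $784$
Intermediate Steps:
$H{\left(o \right)} = \frac{o^{2}}{9}$ ($H{\left(o \right)} = \left(o \left(- \frac{1}{3}\right)\right)^{2} = \left(- \frac{o}{3}\right)^{2} = \frac{o^{2}}{9}$)
$\left(B{\left(-19 \right)} + H{\left(21 \right)}\right)^{2} = \left(-21 + \frac{21^{2}}{9}\right)^{2} = \left(-21 + \frac{1}{9} \cdot 441\right)^{2} = \left(-21 + 49\right)^{2} = 28^{2} = 784$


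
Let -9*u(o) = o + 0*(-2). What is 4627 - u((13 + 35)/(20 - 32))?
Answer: 41639/9 ≈ 4626.6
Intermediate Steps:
u(o) = -o/9 (u(o) = -(o + 0*(-2))/9 = -(o + 0)/9 = -o/9)
4627 - u((13 + 35)/(20 - 32)) = 4627 - (-1)*(13 + 35)/(20 - 32)/9 = 4627 - (-1)*48/(-12)/9 = 4627 - (-1)*48*(-1/12)/9 = 4627 - (-1)*(-4)/9 = 4627 - 1*4/9 = 4627 - 4/9 = 41639/9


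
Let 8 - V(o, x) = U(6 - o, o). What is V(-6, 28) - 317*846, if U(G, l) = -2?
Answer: -268172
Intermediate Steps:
V(o, x) = 10 (V(o, x) = 8 - 1*(-2) = 8 + 2 = 10)
V(-6, 28) - 317*846 = 10 - 317*846 = 10 - 268182 = -268172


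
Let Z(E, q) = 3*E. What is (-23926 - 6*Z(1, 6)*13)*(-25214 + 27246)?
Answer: -49093120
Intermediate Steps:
(-23926 - 6*Z(1, 6)*13)*(-25214 + 27246) = (-23926 - 18*13)*(-25214 + 27246) = (-23926 - 6*3*13)*2032 = (-23926 - 18*13)*2032 = (-23926 - 234)*2032 = -24160*2032 = -49093120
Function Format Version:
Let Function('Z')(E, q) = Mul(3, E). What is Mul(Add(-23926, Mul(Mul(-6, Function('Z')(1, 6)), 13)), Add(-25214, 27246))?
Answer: -49093120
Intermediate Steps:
Mul(Add(-23926, Mul(Mul(-6, Function('Z')(1, 6)), 13)), Add(-25214, 27246)) = Mul(Add(-23926, Mul(Mul(-6, Mul(3, 1)), 13)), Add(-25214, 27246)) = Mul(Add(-23926, Mul(Mul(-6, 3), 13)), 2032) = Mul(Add(-23926, Mul(-18, 13)), 2032) = Mul(Add(-23926, -234), 2032) = Mul(-24160, 2032) = -49093120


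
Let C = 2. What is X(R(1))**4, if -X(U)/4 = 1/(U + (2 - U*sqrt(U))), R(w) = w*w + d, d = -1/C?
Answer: 65536/(10 - sqrt(2))**4 ≈ 12.060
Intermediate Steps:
d = -1/2 ≈ -0.50000
R(w) = -1/2 + w**2 (R(w) = w*w - 1/2 = w**2 - 1/2 = -1/2 + w**2)
X(U) = -4/(2 + U - U**(3/2)) (X(U) = -4/(U + (2 - U*sqrt(U))) = -4/(U + (2 - U**(3/2))) = -4/(2 + U - U**(3/2)))
X(R(1))**4 = (-4/(2 + (-1/2 + 1**2) - (-1/2 + 1**2)**(3/2)))**4 = (-4/(2 + (-1/2 + 1) - (-1/2 + 1)**(3/2)))**4 = (-4/(2 + 1/2 - (1/2)**(3/2)))**4 = (-4/(2 + 1/2 - sqrt(2)/4))**4 = (-4/(5/2 - sqrt(2)/4))**4 = 256/(5/2 - sqrt(2)/4)**4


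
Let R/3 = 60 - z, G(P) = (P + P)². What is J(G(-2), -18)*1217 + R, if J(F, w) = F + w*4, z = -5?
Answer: -67957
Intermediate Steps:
G(P) = 4*P² (G(P) = (2*P)² = 4*P²)
J(F, w) = F + 4*w
R = 195 (R = 3*(60 - 1*(-5)) = 3*(60 + 5) = 3*65 = 195)
J(G(-2), -18)*1217 + R = (4*(-2)² + 4*(-18))*1217 + 195 = (4*4 - 72)*1217 + 195 = (16 - 72)*1217 + 195 = -56*1217 + 195 = -68152 + 195 = -67957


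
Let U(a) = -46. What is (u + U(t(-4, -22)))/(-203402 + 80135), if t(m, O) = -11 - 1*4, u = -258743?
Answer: 86263/41089 ≈ 2.0994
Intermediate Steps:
t(m, O) = -15 (t(m, O) = -11 - 4 = -15)
(u + U(t(-4, -22)))/(-203402 + 80135) = (-258743 - 46)/(-203402 + 80135) = -258789/(-123267) = -258789*(-1/123267) = 86263/41089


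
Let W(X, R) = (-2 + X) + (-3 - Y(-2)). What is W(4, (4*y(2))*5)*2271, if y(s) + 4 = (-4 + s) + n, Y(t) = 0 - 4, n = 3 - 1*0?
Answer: 6813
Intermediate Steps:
n = 3 (n = 3 + 0 = 3)
Y(t) = -4
y(s) = -5 + s (y(s) = -4 + ((-4 + s) + 3) = -4 + (-1 + s) = -5 + s)
W(X, R) = -1 + X (W(X, R) = (-2 + X) + (-3 - 1*(-4)) = (-2 + X) + (-3 + 4) = (-2 + X) + 1 = -1 + X)
W(4, (4*y(2))*5)*2271 = (-1 + 4)*2271 = 3*2271 = 6813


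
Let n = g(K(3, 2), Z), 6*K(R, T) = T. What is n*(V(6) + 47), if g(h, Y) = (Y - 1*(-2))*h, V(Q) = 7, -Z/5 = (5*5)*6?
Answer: -13464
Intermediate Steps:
Z = -750 (Z = -5*5*5*6 = -125*6 = -5*150 = -750)
K(R, T) = T/6
g(h, Y) = h*(2 + Y) (g(h, Y) = (Y + 2)*h = (2 + Y)*h = h*(2 + Y))
n = -748/3 (n = ((1/6)*2)*(2 - 750) = (1/3)*(-748) = -748/3 ≈ -249.33)
n*(V(6) + 47) = -748*(7 + 47)/3 = -748/3*54 = -13464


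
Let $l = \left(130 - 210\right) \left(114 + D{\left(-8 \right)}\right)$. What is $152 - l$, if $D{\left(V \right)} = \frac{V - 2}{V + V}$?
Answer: $9322$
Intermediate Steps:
$D{\left(V \right)} = \frac{-2 + V}{2 V}$
$l = -9170$ ($l = \left(130 - 210\right) \left(114 + \frac{-2 - 8}{2 \left(-8\right)}\right) = - 80 \left(114 + \frac{1}{2} \left(- \frac{1}{8}\right) \left(-10\right)\right) = - 80 \left(114 + \frac{5}{8}\right) = \left(-80\right) \frac{917}{8} = -9170$)
$152 - l = 152 - -9170 = 152 + 9170 = 9322$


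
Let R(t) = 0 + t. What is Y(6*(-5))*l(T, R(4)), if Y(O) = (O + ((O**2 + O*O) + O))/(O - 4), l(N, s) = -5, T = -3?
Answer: 4350/17 ≈ 255.88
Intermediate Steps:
R(t) = t
Y(O) = (2*O + 2*O**2)/(-4 + O) (Y(O) = (O + ((O**2 + O**2) + O))/(-4 + O) = (O + (2*O**2 + O))/(-4 + O) = (O + (O + 2*O**2))/(-4 + O) = (2*O + 2*O**2)/(-4 + O))
Y(6*(-5))*l(T, R(4)) = (2*(6*(-5))*(1 + 6*(-5))/(-4 + 6*(-5)))*(-5) = (2*(-30)*(1 - 30)/(-4 - 30))*(-5) = (2*(-30)*(-29)/(-34))*(-5) = (2*(-30)*(-1/34)*(-29))*(-5) = -870/17*(-5) = 4350/17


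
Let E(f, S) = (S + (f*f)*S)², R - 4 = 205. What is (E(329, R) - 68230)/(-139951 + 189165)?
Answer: 255890517648927/24607 ≈ 1.0399e+10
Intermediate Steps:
R = 209 (R = 4 + 205 = 209)
E(f, S) = (S + S*f²)² (E(f, S) = (S + f²*S)² = (S + S*f²)²)
(E(329, R) - 68230)/(-139951 + 189165) = (209²*(1 + 329²)² - 68230)/(-139951 + 189165) = (43681*(1 + 108241)² - 68230)/49214 = (43681*108242² - 68230)*(1/49214) = (43681*11716330564 - 68230)*(1/49214) = (511781035366084 - 68230)*(1/49214) = 511781035297854*(1/49214) = 255890517648927/24607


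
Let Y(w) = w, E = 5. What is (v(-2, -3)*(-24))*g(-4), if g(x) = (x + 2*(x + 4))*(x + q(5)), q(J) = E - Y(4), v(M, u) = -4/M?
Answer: -576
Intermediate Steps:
q(J) = 1 (q(J) = 5 - 1*4 = 5 - 4 = 1)
g(x) = (1 + x)*(8 + 3*x) (g(x) = (x + 2*(x + 4))*(x + 1) = (x + 2*(4 + x))*(1 + x) = (x + (8 + 2*x))*(1 + x) = (8 + 3*x)*(1 + x) = (1 + x)*(8 + 3*x))
(v(-2, -3)*(-24))*g(-4) = (-4/(-2)*(-24))*(8 + 3*(-4)² + 11*(-4)) = (-4*(-½)*(-24))*(8 + 3*16 - 44) = (2*(-24))*(8 + 48 - 44) = -48*12 = -576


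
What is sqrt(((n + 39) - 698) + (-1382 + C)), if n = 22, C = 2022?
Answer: sqrt(3) ≈ 1.7320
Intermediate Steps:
sqrt(((n + 39) - 698) + (-1382 + C)) = sqrt(((22 + 39) - 698) + (-1382 + 2022)) = sqrt((61 - 698) + 640) = sqrt(-637 + 640) = sqrt(3)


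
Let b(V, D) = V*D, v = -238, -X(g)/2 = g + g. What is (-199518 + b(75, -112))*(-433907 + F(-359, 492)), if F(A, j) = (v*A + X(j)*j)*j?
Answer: 90398254331610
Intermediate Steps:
X(g) = -4*g (X(g) = -2*(g + g) = -4*g)
b(V, D) = D*V
F(A, j) = j*(-238*A - 4*j**2) (F(A, j) = (-238*A + (-4*j)*j)*j = (-238*A - 4*j**2)*j = j*(-238*A - 4*j**2))
(-199518 + b(75, -112))*(-433907 + F(-359, 492)) = (-199518 - 112*75)*(-433907 + (-4*492**3 - 238*(-359)*492)) = (-199518 - 8400)*(-433907 + (-4*119095488 + 42037464)) = -207918*(-433907 + (-476381952 + 42037464)) = -207918*(-433907 - 434344488) = -207918*(-434778395) = 90398254331610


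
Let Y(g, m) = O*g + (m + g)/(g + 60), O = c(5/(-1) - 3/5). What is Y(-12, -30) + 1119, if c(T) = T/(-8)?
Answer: 44389/40 ≈ 1109.7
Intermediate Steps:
c(T) = -T/8 (c(T) = T*(-⅛) = -T/8)
O = 7/10 (O = -(5/(-1) - 3/5)/8 = -(5*(-1) - 3*⅕)/8 = -(-5 - ⅗)/8 = -⅛*(-28/5) = 7/10 ≈ 0.70000)
Y(g, m) = 7*g/10 + (g + m)/(60 + g) (Y(g, m) = 7*g/10 + (m + g)/(g + 60) = 7*g/10 + (g + m)/(60 + g))
Y(-12, -30) + 1119 = (-30 + 43*(-12) + (7/10)*(-12)²)/(60 - 12) + 1119 = (-30 - 516 + (7/10)*144)/48 + 1119 = (-30 - 516 + 504/5)/48 + 1119 = (1/48)*(-2226/5) + 1119 = -371/40 + 1119 = 44389/40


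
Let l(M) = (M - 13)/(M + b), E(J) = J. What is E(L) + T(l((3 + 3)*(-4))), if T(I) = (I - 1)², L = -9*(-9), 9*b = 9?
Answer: 43045/529 ≈ 81.370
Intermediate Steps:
b = 1 (b = (⅑)*9 = 1)
L = 81
l(M) = (-13 + M)/(1 + M) (l(M) = (M - 13)/(M + 1) = (-13 + M)/(1 + M))
T(I) = (-1 + I)²
E(L) + T(l((3 + 3)*(-4))) = 81 + (-1 + (-13 + (3 + 3)*(-4))/(1 + (3 + 3)*(-4)))² = 81 + (-1 + (-13 + 6*(-4))/(1 + 6*(-4)))² = 81 + (-1 + (-13 - 24)/(1 - 24))² = 81 + (-1 - 37/(-23))² = 81 + (-1 - 1/23*(-37))² = 81 + (-1 + 37/23)² = 81 + (14/23)² = 81 + 196/529 = 43045/529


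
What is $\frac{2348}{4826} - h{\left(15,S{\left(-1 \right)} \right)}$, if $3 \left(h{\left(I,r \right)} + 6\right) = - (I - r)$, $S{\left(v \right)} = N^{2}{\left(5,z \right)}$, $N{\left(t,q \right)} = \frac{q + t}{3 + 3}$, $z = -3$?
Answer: $\frac{745946}{65151} \approx 11.449$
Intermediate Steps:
$N{\left(t,q \right)} = \frac{q}{6} + \frac{t}{6}$ ($N{\left(t,q \right)} = \frac{q + t}{6} = \left(q + t\right) \frac{1}{6} = \frac{q}{6} + \frac{t}{6}$)
$S{\left(v \right)} = \frac{1}{9}$ ($S{\left(v \right)} = \left(\frac{1}{6} \left(-3\right) + \frac{1}{6} \cdot 5\right)^{2} = \left(- \frac{1}{2} + \frac{5}{6}\right)^{2} = \left(\frac{1}{3}\right)^{2} = \frac{1}{9}$)
$h{\left(I,r \right)} = -6 - \frac{I}{3} + \frac{r}{3}$ ($h{\left(I,r \right)} = -6 + \frac{\left(-1\right) \left(I - r\right)}{3} = -6 + \frac{r - I}{3} = -6 - \left(- \frac{r}{3} + \frac{I}{3}\right) = -6 - \frac{I}{3} + \frac{r}{3}$)
$\frac{2348}{4826} - h{\left(15,S{\left(-1 \right)} \right)} = \frac{2348}{4826} - \left(-6 - 5 + \frac{1}{3} \cdot \frac{1}{9}\right) = 2348 \cdot \frac{1}{4826} - \left(-6 - 5 + \frac{1}{27}\right) = \frac{1174}{2413} - - \frac{296}{27} = \frac{1174}{2413} + \frac{296}{27} = \frac{745946}{65151}$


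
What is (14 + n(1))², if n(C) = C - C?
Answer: 196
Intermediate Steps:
n(C) = 0
(14 + n(1))² = (14 + 0)² = 14² = 196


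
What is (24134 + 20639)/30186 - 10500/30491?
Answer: 1048220543/920401326 ≈ 1.1389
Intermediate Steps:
(24134 + 20639)/30186 - 10500/30491 = 44773*(1/30186) - 10500*1/30491 = 44773/30186 - 10500/30491 = 1048220543/920401326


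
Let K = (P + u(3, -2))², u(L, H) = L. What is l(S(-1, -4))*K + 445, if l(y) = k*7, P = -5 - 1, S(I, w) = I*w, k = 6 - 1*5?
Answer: 508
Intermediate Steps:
k = 1 (k = 6 - 5 = 1)
P = -6
l(y) = 7 (l(y) = 1*7 = 7)
K = 9 (K = (-6 + 3)² = (-3)² = 9)
l(S(-1, -4))*K + 445 = 7*9 + 445 = 63 + 445 = 508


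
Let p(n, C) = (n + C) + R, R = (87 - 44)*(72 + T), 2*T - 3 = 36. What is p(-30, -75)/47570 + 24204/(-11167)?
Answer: -2217240507/1062428380 ≈ -2.0870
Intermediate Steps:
T = 39/2 (T = 3/2 + (1/2)*36 = 3/2 + 18 = 39/2 ≈ 19.500)
R = 7869/2 (R = (87 - 44)*(72 + 39/2) = 43*(183/2) = 7869/2 ≈ 3934.5)
p(n, C) = 7869/2 + C + n (p(n, C) = (n + C) + 7869/2 = (C + n) + 7869/2 = 7869/2 + C + n)
p(-30, -75)/47570 + 24204/(-11167) = (7869/2 - 75 - 30)/47570 + 24204/(-11167) = (7659/2)*(1/47570) + 24204*(-1/11167) = 7659/95140 - 24204/11167 = -2217240507/1062428380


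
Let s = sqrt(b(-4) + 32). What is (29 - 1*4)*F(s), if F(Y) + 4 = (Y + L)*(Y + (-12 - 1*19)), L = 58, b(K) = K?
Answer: -44350 + 1350*sqrt(7) ≈ -40778.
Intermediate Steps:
s = 2*sqrt(7) (s = sqrt(-4 + 32) = sqrt(28) = 2*sqrt(7) ≈ 5.2915)
F(Y) = -4 + (-31 + Y)*(58 + Y) (F(Y) = -4 + (Y + 58)*(Y + (-12 - 1*19)) = -4 + (58 + Y)*(Y + (-12 - 19)) = -4 + (58 + Y)*(Y - 31) = -4 + (58 + Y)*(-31 + Y) = -4 + (-31 + Y)*(58 + Y))
(29 - 1*4)*F(s) = (29 - 1*4)*(-1802 + (2*sqrt(7))**2 + 27*(2*sqrt(7))) = (29 - 4)*(-1802 + 28 + 54*sqrt(7)) = 25*(-1774 + 54*sqrt(7)) = -44350 + 1350*sqrt(7)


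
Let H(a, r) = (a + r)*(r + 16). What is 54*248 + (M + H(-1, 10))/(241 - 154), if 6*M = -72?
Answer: 388442/29 ≈ 13395.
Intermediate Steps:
M = -12 (M = (1/6)*(-72) = -12)
H(a, r) = (16 + r)*(a + r) (H(a, r) = (a + r)*(16 + r) = (16 + r)*(a + r))
54*248 + (M + H(-1, 10))/(241 - 154) = 54*248 + (-12 + (10**2 + 16*(-1) + 16*10 - 1*10))/(241 - 154) = 13392 + (-12 + (100 - 16 + 160 - 10))/87 = 13392 + (-12 + 234)*(1/87) = 13392 + 222*(1/87) = 13392 + 74/29 = 388442/29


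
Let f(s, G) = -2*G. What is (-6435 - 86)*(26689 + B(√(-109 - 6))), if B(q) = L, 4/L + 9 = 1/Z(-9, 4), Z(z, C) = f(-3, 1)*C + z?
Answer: -13400778899/77 ≈ -1.7404e+8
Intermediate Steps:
Z(z, C) = z - 2*C (Z(z, C) = (-2*1)*C + z = -2*C + z = z - 2*C)
L = -34/77 (L = 4/(-9 + 1/(-9 - 2*4)) = 4/(-9 + 1/(-9 - 8)) = 4/(-9 + 1/(-17)) = 4/(-9 - 1/17) = 4/(-154/17) = 4*(-17/154) = -34/77 ≈ -0.44156)
B(q) = -34/77
(-6435 - 86)*(26689 + B(√(-109 - 6))) = (-6435 - 86)*(26689 - 34/77) = -6521*2055019/77 = -13400778899/77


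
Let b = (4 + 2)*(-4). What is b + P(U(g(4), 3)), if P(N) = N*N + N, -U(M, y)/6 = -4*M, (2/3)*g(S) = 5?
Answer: 32556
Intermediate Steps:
g(S) = 15/2 (g(S) = (3/2)*5 = 15/2)
U(M, y) = 24*M (U(M, y) = -(-24)*M = 24*M)
P(N) = N + N**2 (P(N) = N**2 + N = N + N**2)
b = -24 (b = 6*(-4) = -24)
b + P(U(g(4), 3)) = -24 + (24*(15/2))*(1 + 24*(15/2)) = -24 + 180*(1 + 180) = -24 + 180*181 = -24 + 32580 = 32556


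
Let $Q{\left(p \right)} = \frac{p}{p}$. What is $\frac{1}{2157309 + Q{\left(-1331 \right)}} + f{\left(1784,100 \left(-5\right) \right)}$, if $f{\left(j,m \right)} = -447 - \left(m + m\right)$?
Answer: $\frac{1192992431}{2157310} \approx 553.0$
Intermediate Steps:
$Q{\left(p \right)} = 1$
$f{\left(j,m \right)} = -447 - 2 m$
$\frac{1}{2157309 + Q{\left(-1331 \right)}} + f{\left(1784,100 \left(-5\right) \right)} = \frac{1}{2157309 + 1} - \left(447 + 2 \cdot 100 \left(-5\right)\right) = \frac{1}{2157310} - -553 = \frac{1}{2157310} + \left(-447 + 1000\right) = \frac{1}{2157310} + 553 = \frac{1192992431}{2157310}$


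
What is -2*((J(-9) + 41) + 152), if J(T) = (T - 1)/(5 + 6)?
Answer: -4226/11 ≈ -384.18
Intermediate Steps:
J(T) = -1/11 + T/11 (J(T) = (-1 + T)/11 = (-1 + T)*(1/11) = -1/11 + T/11)
-2*((J(-9) + 41) + 152) = -2*(((-1/11 + (1/11)*(-9)) + 41) + 152) = -2*(((-1/11 - 9/11) + 41) + 152) = -2*((-10/11 + 41) + 152) = -2*(441/11 + 152) = -2*2113/11 = -4226/11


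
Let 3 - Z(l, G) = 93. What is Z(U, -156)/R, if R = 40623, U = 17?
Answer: -30/13541 ≈ -0.0022155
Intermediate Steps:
Z(l, G) = -90 (Z(l, G) = 3 - 1*93 = 3 - 93 = -90)
Z(U, -156)/R = -90/40623 = -90*1/40623 = -30/13541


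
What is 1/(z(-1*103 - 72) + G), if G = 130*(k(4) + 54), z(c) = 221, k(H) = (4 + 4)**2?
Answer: 1/15561 ≈ 6.4263e-5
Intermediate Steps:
k(H) = 64 (k(H) = 8**2 = 64)
G = 15340 (G = 130*(64 + 54) = 130*118 = 15340)
1/(z(-1*103 - 72) + G) = 1/(221 + 15340) = 1/15561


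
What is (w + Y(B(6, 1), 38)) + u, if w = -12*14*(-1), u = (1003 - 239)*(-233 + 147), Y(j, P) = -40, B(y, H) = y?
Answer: -65576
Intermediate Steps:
u = -65704 (u = 764*(-86) = -65704)
w = 168 (w = -168*(-1) = 168)
(w + Y(B(6, 1), 38)) + u = (168 - 40) - 65704 = 128 - 65704 = -65576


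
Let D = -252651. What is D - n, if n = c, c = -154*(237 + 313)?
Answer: -167951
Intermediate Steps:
c = -84700 (c = -154*550 = -84700)
n = -84700
D - n = -252651 - 1*(-84700) = -252651 + 84700 = -167951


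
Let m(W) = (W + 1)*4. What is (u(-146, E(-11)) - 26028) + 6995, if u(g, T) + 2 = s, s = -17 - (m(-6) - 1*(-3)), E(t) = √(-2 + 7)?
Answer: -19035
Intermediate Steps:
m(W) = 4 + 4*W (m(W) = (1 + W)*4 = 4 + 4*W)
E(t) = √5
s = 0 (s = -17 - ((4 + 4*(-6)) - 1*(-3)) = -17 - ((4 - 24) + 3) = -17 - (-20 + 3) = -17 - 1*(-17) = -17 + 17 = 0)
u(g, T) = -2 (u(g, T) = -2 + 0 = -2)
(u(-146, E(-11)) - 26028) + 6995 = (-2 - 26028) + 6995 = -26030 + 6995 = -19035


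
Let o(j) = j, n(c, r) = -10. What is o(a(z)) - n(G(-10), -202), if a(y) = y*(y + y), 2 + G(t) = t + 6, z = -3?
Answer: 28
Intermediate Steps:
G(t) = 4 + t (G(t) = -2 + (t + 6) = -2 + (6 + t) = 4 + t)
a(y) = 2*y**2 (a(y) = y*(2*y) = 2*y**2)
o(a(z)) - n(G(-10), -202) = 2*(-3)**2 - 1*(-10) = 2*9 + 10 = 18 + 10 = 28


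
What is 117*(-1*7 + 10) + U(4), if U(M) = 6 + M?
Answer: 361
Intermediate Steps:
117*(-1*7 + 10) + U(4) = 117*(-1*7 + 10) + (6 + 4) = 117*(-7 + 10) + 10 = 117*3 + 10 = 351 + 10 = 361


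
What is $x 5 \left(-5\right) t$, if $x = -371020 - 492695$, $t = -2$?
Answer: $-43185750$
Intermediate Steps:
$x = -863715$ ($x = -371020 - 492695 = -863715$)
$x 5 \left(-5\right) t = - 863715 \cdot 5 \left(-5\right) \left(-2\right) = - 863715 \left(\left(-25\right) \left(-2\right)\right) = \left(-863715\right) 50 = -43185750$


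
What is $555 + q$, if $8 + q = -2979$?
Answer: $-2432$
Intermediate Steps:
$q = -2987$ ($q = -8 - 2979 = -2987$)
$555 + q = 555 - 2987 = -2432$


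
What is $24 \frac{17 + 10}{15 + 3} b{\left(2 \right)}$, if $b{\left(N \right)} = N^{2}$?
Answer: $144$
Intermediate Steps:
$24 \frac{17 + 10}{15 + 3} b{\left(2 \right)} = 24 \frac{17 + 10}{15 + 3} \cdot 2^{2} = 24 \cdot \frac{27}{18} \cdot 4 = 24 \cdot 27 \cdot \frac{1}{18} \cdot 4 = 24 \cdot \frac{3}{2} \cdot 4 = 36 \cdot 4 = 144$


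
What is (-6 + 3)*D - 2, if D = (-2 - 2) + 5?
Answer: -5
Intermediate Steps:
D = 1 (D = -4 + 5 = 1)
(-6 + 3)*D - 2 = (-6 + 3)*1 - 2 = -3*1 - 2 = -3 - 2 = -5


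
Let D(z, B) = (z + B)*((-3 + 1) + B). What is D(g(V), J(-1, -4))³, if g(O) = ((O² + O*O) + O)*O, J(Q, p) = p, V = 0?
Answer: 13824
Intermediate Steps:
g(O) = O*(O + 2*O²) (g(O) = ((O² + O²) + O)*O = (2*O² + O)*O = (O + 2*O²)*O = O*(O + 2*O²))
D(z, B) = (-2 + B)*(B + z) (D(z, B) = (B + z)*(-2 + B) = (-2 + B)*(B + z))
D(g(V), J(-1, -4))³ = ((-4)² - 2*(-4) - 2*0²*(1 + 2*0) - 4*0²*(1 + 2*0))³ = (16 + 8 - 0*(1 + 0) - 0*(1 + 0))³ = (16 + 8 - 0 - 0)³ = (16 + 8 - 2*0 - 4*0)³ = (16 + 8 + 0 + 0)³ = 24³ = 13824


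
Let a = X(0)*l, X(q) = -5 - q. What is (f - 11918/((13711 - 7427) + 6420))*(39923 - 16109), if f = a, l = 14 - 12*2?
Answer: 3710709387/3176 ≈ 1.1684e+6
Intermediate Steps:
l = -10 (l = 14 - 24 = -10)
a = 50 (a = (-5 - 1*0)*(-10) = (-5 + 0)*(-10) = -5*(-10) = 50)
f = 50
(f - 11918/((13711 - 7427) + 6420))*(39923 - 16109) = (50 - 11918/((13711 - 7427) + 6420))*(39923 - 16109) = (50 - 11918/(6284 + 6420))*23814 = (50 - 11918/12704)*23814 = (50 - 11918*1/12704)*23814 = (50 - 5959/6352)*23814 = (311641/6352)*23814 = 3710709387/3176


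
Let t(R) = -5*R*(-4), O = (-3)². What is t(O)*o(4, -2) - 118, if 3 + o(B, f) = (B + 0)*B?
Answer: 2222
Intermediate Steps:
o(B, f) = -3 + B² (o(B, f) = -3 + (B + 0)*B = -3 + B*B = -3 + B²)
O = 9
t(R) = 20*R
t(O)*o(4, -2) - 118 = (20*9)*(-3 + 4²) - 118 = 180*(-3 + 16) - 118 = 180*13 - 118 = 2340 - 118 = 2222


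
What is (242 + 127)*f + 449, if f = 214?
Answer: 79415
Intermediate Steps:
(242 + 127)*f + 449 = (242 + 127)*214 + 449 = 369*214 + 449 = 78966 + 449 = 79415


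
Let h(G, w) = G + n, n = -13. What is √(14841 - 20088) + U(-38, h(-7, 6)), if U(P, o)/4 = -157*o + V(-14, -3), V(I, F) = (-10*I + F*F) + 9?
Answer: 13192 + 3*I*√583 ≈ 13192.0 + 72.436*I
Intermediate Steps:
V(I, F) = 9 + F² - 10*I (V(I, F) = (-10*I + F²) + 9 = (F² - 10*I) + 9 = 9 + F² - 10*I)
h(G, w) = -13 + G (h(G, w) = G - 13 = -13 + G)
U(P, o) = 632 - 628*o (U(P, o) = 4*(-157*o + (9 + (-3)² - 10*(-14))) = 4*(-157*o + (9 + 9 + 140)) = 4*(-157*o + 158) = 4*(158 - 157*o) = 632 - 628*o)
√(14841 - 20088) + U(-38, h(-7, 6)) = √(14841 - 20088) + (632 - 628*(-13 - 7)) = √(-5247) + (632 - 628*(-20)) = 3*I*√583 + (632 + 12560) = 3*I*√583 + 13192 = 13192 + 3*I*√583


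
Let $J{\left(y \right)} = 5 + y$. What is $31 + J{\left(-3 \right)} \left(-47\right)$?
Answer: $-63$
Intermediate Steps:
$31 + J{\left(-3 \right)} \left(-47\right) = 31 + \left(5 - 3\right) \left(-47\right) = 31 + 2 \left(-47\right) = 31 - 94 = -63$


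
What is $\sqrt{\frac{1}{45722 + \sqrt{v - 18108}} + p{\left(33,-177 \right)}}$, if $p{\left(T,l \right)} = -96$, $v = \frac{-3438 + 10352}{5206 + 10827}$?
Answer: $\sqrt{\frac{-70373823263 - 480 i \sqrt{186187156618}}{733060826 + 5 i \sqrt{186187156618}}} \approx 4.0 \cdot 10^{-9} - 9.798 i$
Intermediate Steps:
$v = \frac{6914}{16033} \approx 0.43124$
$\sqrt{\frac{1}{45722 + \sqrt{v - 18108}} + p{\left(33,-177 \right)}} = \sqrt{\frac{1}{45722 + \sqrt{\frac{6914}{16033} - 18108}} - 96} = \sqrt{\frac{1}{45722 + \sqrt{- \frac{290318650}{16033}}} - 96} = \sqrt{\frac{1}{45722 + \frac{5 i \sqrt{186187156618}}{16033}} - 96} = \sqrt{-96 + \frac{1}{45722 + \frac{5 i \sqrt{186187156618}}{16033}}}$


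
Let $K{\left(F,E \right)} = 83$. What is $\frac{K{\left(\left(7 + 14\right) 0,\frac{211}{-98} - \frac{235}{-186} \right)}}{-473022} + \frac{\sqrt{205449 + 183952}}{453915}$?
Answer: $- \frac{83}{473022} + \frac{\sqrt{389401}}{453915} \approx 0.0011993$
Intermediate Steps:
$\frac{K{\left(\left(7 + 14\right) 0,\frac{211}{-98} - \frac{235}{-186} \right)}}{-473022} + \frac{\sqrt{205449 + 183952}}{453915} = \frac{83}{-473022} + \frac{\sqrt{205449 + 183952}}{453915} = 83 \left(- \frac{1}{473022}\right) + \sqrt{389401} \cdot \frac{1}{453915} = - \frac{83}{473022} + \frac{\sqrt{389401}}{453915}$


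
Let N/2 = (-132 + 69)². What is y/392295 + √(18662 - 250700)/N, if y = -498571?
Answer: -498571/392295 + I*√25782/2646 ≈ -1.2709 + 0.060683*I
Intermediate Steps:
N = 7938 (N = 2*(-132 + 69)² = 2*(-63)² = 2*3969 = 7938)
y/392295 + √(18662 - 250700)/N = -498571/392295 + √(18662 - 250700)/7938 = -498571*1/392295 + √(-232038)*(1/7938) = -498571/392295 + (3*I*√25782)*(1/7938) = -498571/392295 + I*√25782/2646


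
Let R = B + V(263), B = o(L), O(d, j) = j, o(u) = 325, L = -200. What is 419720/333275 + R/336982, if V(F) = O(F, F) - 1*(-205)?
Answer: 28340474423/22461535210 ≈ 1.2617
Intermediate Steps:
V(F) = 205 + F (V(F) = F - 1*(-205) = F + 205 = 205 + F)
B = 325
R = 793 (R = 325 + (205 + 263) = 325 + 468 = 793)
419720/333275 + R/336982 = 419720/333275 + 793/336982 = 419720*(1/333275) + 793*(1/336982) = 83944/66655 + 793/336982 = 28340474423/22461535210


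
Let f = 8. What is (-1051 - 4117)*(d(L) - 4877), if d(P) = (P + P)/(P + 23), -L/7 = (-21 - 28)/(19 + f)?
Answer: 6073358664/241 ≈ 2.5201e+7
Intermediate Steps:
L = 343/27 (L = -7*(-21 - 28)/(19 + 8) = -(-343)/27 = -7*(-49/27) = 343/27 ≈ 12.704)
d(P) = 2*P/(23 + P) (d(P) = (2*P)/(23 + P) = 2*P/(23 + P))
(-1051 - 4117)*(d(L) - 4877) = (-1051 - 4117)*(2*(343/27)/(23 + 343/27) - 4877) = -5168*(2*(343/27)/(964/27) - 4877) = -5168*(2*(343/27)*(27/964) - 4877) = -5168*(343/482 - 4877) = -5168*(-2350371/482) = 6073358664/241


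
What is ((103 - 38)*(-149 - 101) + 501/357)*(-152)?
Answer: 293904616/119 ≈ 2.4698e+6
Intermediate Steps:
((103 - 38)*(-149 - 101) + 501/357)*(-152) = (65*(-250) + 501*(1/357))*(-152) = (-16250 + 167/119)*(-152) = -1933583/119*(-152) = 293904616/119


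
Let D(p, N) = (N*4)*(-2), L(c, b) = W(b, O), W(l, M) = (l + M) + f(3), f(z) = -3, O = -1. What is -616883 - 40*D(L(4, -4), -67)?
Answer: -638323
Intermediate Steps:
W(l, M) = -3 + M + l (W(l, M) = (l + M) - 3 = (M + l) - 3 = -3 + M + l)
L(c, b) = -4 + b (L(c, b) = -3 - 1 + b = -4 + b)
D(p, N) = -8*N (D(p, N) = (4*N)*(-2) = -8*N)
-616883 - 40*D(L(4, -4), -67) = -616883 - (-320)*(-67) = -616883 - 40*536 = -616883 - 21440 = -638323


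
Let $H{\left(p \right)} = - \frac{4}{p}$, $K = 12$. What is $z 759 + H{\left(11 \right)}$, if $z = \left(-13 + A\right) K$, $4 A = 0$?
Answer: $- \frac{1302448}{11} \approx -1.184 \cdot 10^{5}$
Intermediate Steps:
$A = 0$ ($A = \frac{1}{4} \cdot 0 = 0$)
$z = -156$ ($z = \left(-13 + 0\right) 12 = \left(-13\right) 12 = -156$)
$z 759 + H{\left(11 \right)} = \left(-156\right) 759 - \frac{4}{11} = -118404 - \frac{4}{11} = - \frac{1302448}{11}$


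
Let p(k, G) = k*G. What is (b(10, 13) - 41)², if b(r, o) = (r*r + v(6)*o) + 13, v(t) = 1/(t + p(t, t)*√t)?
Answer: 8624316193/1664100 + 1207271*√6/138675 ≈ 5203.9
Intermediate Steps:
p(k, G) = G*k
v(t) = 1/(t + t^(5/2)) (v(t) = 1/(t + (t*t)*√t) = 1/(t + t²*√t) = 1/(t + t^(5/2)))
b(r, o) = 13 + r² + o/(6 + 36*√6) (b(r, o) = (r*r + o/(6 + 6^(5/2))) + 13 = (r² + o/(6 + 36*√6)) + 13 = 13 + r² + o/(6 + 36*√6))
(b(10, 13) - 41)² = ((13 + 10² - 1/1290*13 + (1/215)*13*√6) - 41)² = ((13 + 100 - 13/1290 + 13*√6/215) - 41)² = ((145757/1290 + 13*√6/215) - 41)² = (92867/1290 + 13*√6/215)²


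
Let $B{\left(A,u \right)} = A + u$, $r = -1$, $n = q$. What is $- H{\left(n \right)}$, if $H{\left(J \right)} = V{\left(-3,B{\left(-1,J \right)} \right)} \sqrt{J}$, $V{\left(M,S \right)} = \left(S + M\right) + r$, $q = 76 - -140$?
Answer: $- 1266 \sqrt{6} \approx -3101.1$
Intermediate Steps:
$q = 216$ ($q = 76 + 140 = 216$)
$n = 216$
$V{\left(M,S \right)} = -1 + M + S$ ($V{\left(M,S \right)} = \left(S + M\right) - 1 = \left(M + S\right) - 1 = -1 + M + S$)
$H{\left(J \right)} = \sqrt{J} \left(-5 + J\right)$ ($H{\left(J \right)} = \left(-1 - 3 + \left(-1 + J\right)\right) \sqrt{J} = \left(-5 + J\right) \sqrt{J} = \sqrt{J} \left(-5 + J\right)$)
$- H{\left(n \right)} = - \sqrt{216} \left(-5 + 216\right) = - 6 \sqrt{6} \cdot 211 = - 1266 \sqrt{6}$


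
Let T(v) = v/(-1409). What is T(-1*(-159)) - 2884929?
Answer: -4064865120/1409 ≈ -2.8849e+6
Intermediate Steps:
T(v) = -v/1409 (T(v) = v*(-1/1409) = -v/1409)
T(-1*(-159)) - 2884929 = -(-1)*(-159)/1409 - 2884929 = -1/1409*159 - 2884929 = -159/1409 - 2884929 = -4064865120/1409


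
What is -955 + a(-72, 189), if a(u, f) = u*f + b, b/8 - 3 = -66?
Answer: -15067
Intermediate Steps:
b = -504 (b = 24 + 8*(-66) = 24 - 528 = -504)
a(u, f) = -504 + f*u (a(u, f) = u*f - 504 = f*u - 504 = -504 + f*u)
-955 + a(-72, 189) = -955 + (-504 + 189*(-72)) = -955 + (-504 - 13608) = -955 - 14112 = -15067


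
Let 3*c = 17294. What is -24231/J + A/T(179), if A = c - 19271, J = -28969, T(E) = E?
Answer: -1160782864/15556353 ≈ -74.618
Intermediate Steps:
c = 17294/3 (c = (⅓)*17294 = 17294/3 ≈ 5764.7)
A = -40519/3 (A = 17294/3 - 19271 = -40519/3 ≈ -13506.)
-24231/J + A/T(179) = -24231/(-28969) - 40519/3/179 = -24231*(-1/28969) - 40519/3*1/179 = 24231/28969 - 40519/537 = -1160782864/15556353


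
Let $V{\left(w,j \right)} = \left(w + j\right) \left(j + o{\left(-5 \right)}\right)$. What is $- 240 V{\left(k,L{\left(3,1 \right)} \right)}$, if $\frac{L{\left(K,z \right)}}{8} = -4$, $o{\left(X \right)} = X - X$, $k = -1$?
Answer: $-253440$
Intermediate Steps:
$o{\left(X \right)} = 0$
$L{\left(K,z \right)} = -32$ ($L{\left(K,z \right)} = 8 \left(-4\right) = -32$)
$V{\left(w,j \right)} = j \left(j + w\right)$ ($V{\left(w,j \right)} = \left(w + j\right) \left(j + 0\right) = \left(j + w\right) j = j \left(j + w\right)$)
$- 240 V{\left(k,L{\left(3,1 \right)} \right)} = - 240 \left(- 32 \left(-32 - 1\right)\right) = - 240 \left(\left(-32\right) \left(-33\right)\right) = \left(-240\right) 1056 = -253440$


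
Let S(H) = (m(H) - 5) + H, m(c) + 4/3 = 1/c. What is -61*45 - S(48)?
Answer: -44587/16 ≈ -2786.7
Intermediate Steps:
m(c) = -4/3 + 1/c
S(H) = -19/3 + H + 1/H (S(H) = ((-4/3 + 1/H) - 5) + H = (-19/3 + 1/H) + H = -19/3 + H + 1/H)
-61*45 - S(48) = -61*45 - (-19/3 + 48 + 1/48) = -2745 - (-19/3 + 48 + 1/48) = -2745 - 1*667/16 = -2745 - 667/16 = -44587/16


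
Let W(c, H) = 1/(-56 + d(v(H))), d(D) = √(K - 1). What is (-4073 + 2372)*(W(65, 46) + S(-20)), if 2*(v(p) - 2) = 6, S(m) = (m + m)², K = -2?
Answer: -8543007144/3139 + 1701*I*√3/3139 ≈ -2.7216e+6 + 0.93859*I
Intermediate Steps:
S(m) = 4*m² (S(m) = (2*m)² = 4*m²)
v(p) = 5 (v(p) = 2 + (½)*6 = 2 + 3 = 5)
d(D) = I*√3 (d(D) = √(-2 - 1) = √(-3) = I*√3)
W(c, H) = 1/(-56 + I*√3)
(-4073 + 2372)*(W(65, 46) + S(-20)) = (-4073 + 2372)*((-56/3139 - I*√3/3139) + 4*(-20)²) = -1701*((-56/3139 - I*√3/3139) + 4*400) = -1701*((-56/3139 - I*√3/3139) + 1600) = -1701*(5022344/3139 - I*√3/3139) = -8543007144/3139 + 1701*I*√3/3139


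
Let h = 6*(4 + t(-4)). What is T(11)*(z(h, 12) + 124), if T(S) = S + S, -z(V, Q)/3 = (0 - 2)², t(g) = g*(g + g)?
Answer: 2464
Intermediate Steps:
t(g) = 2*g² (t(g) = g*(2*g) = 2*g²)
h = 216 (h = 6*(4 + 2*(-4)²) = 6*(4 + 2*16) = 6*(4 + 32) = 6*36 = 216)
z(V, Q) = -12 (z(V, Q) = -3*(0 - 2)² = -3*(-2)² = -3*4 = -12)
T(S) = 2*S
T(11)*(z(h, 12) + 124) = (2*11)*(-12 + 124) = 22*112 = 2464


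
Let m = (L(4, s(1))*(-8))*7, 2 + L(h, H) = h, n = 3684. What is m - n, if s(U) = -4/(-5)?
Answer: -3796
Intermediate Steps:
s(U) = ⅘ (s(U) = -4*(-⅕) = ⅘)
L(h, H) = -2 + h
m = -112 (m = ((-2 + 4)*(-8))*7 = (2*(-8))*7 = -16*7 = -112)
m - n = -112 - 1*3684 = -112 - 3684 = -3796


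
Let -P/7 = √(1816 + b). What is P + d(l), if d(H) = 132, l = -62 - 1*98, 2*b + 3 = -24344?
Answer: 132 - 7*I*√41430/2 ≈ 132.0 - 712.4*I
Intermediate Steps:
b = -24347/2 (b = -3/2 + (½)*(-24344) = -3/2 - 12172 = -24347/2 ≈ -12174.)
l = -160 (l = -62 - 98 = -160)
P = -7*I*√41430/2 (P = -7*√(1816 - 24347/2) = -7*I*√41430/2 ≈ -712.4*I)
P + d(l) = -7*I*√41430/2 + 132 = 132 - 7*I*√41430/2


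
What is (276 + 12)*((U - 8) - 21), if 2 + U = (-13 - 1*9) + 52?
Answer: -288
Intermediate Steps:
U = 28 (U = -2 + ((-13 - 1*9) + 52) = -2 + ((-13 - 9) + 52) = -2 + (-22 + 52) = -2 + 30 = 28)
(276 + 12)*((U - 8) - 21) = (276 + 12)*((28 - 8) - 21) = 288*(20 - 21) = 288*(-1) = -288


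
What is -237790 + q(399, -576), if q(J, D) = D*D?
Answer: 93986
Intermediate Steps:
q(J, D) = D²
-237790 + q(399, -576) = -237790 + (-576)² = -237790 + 331776 = 93986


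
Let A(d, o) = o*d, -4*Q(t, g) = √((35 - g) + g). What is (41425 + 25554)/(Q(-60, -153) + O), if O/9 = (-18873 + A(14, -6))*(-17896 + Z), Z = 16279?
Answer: 42235996117392/173966738515316203 + 267916*√35/1217767169607213421 ≈ 0.00024278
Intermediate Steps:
Q(t, g) = -√35/4 (Q(t, g) = -√((35 - g) + g)/4 = -√35/4)
A(d, o) = d*o
O = 275881221 (O = 9*((-18873 + 14*(-6))*(-17896 + 16279)) = 9*((-18873 - 84)*(-1617)) = 9*(-18957*(-1617)) = 9*30653469 = 275881221)
(41425 + 25554)/(Q(-60, -153) + O) = (41425 + 25554)/(-√35/4 + 275881221) = 66979/(275881221 - √35/4)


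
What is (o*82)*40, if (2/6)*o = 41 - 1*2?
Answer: 383760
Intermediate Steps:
o = 117 (o = 3*(41 - 1*2) = 3*(41 - 2) = 3*39 = 117)
(o*82)*40 = (117*82)*40 = 9594*40 = 383760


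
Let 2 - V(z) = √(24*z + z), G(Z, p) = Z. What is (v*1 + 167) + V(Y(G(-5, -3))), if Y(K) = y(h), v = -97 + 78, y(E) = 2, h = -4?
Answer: 150 - 5*√2 ≈ 142.93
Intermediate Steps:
v = -19
Y(K) = 2
V(z) = 2 - 5*√z (V(z) = 2 - √(24*z + z) = 2 - √(25*z) = 2 - 5*√z)
(v*1 + 167) + V(Y(G(-5, -3))) = (-19*1 + 167) + (2 - 5*√2) = (-19 + 167) + (2 - 5*√2) = 148 + (2 - 5*√2) = 150 - 5*√2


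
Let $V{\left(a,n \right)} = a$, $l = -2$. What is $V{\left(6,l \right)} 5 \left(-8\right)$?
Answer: $-240$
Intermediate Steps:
$V{\left(6,l \right)} 5 \left(-8\right) = 6 \cdot 5 \left(-8\right) = 30 \left(-8\right) = -240$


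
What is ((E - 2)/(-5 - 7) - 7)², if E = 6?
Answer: 484/9 ≈ 53.778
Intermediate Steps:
((E - 2)/(-5 - 7) - 7)² = ((6 - 2)/(-5 - 7) - 7)² = (4/(-12) - 7)² = (4*(-1/12) - 7)² = (-⅓ - 7)² = (-22/3)² = 484/9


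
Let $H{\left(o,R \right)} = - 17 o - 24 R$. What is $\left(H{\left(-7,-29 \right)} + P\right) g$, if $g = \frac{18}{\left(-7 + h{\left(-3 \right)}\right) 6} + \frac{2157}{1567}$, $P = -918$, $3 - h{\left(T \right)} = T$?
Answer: $\frac{262032}{1567} \approx 167.22$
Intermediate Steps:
$h{\left(T \right)} = 3 - T$
$H{\left(o,R \right)} = - 24 R - 17 o$
$g = - \frac{2544}{1567}$ ($g = \frac{18}{\left(-7 + \left(3 - -3\right)\right) 6} + \frac{2157}{1567} = \frac{18}{\left(-7 + \left(3 + 3\right)\right) 6} + 2157 \cdot \frac{1}{1567} = \frac{18}{\left(-7 + 6\right) 6} + \frac{2157}{1567} = \frac{18}{\left(-1\right) 6} + \frac{2157}{1567} = \frac{18}{-6} + \frac{2157}{1567} = 18 \left(- \frac{1}{6}\right) + \frac{2157}{1567} = -3 + \frac{2157}{1567} = - \frac{2544}{1567} \approx -1.6235$)
$\left(H{\left(-7,-29 \right)} + P\right) g = \left(\left(\left(-24\right) \left(-29\right) - -119\right) - 918\right) \left(- \frac{2544}{1567}\right) = \left(\left(696 + 119\right) - 918\right) \left(- \frac{2544}{1567}\right) = \left(815 - 918\right) \left(- \frac{2544}{1567}\right) = \left(-103\right) \left(- \frac{2544}{1567}\right) = \frac{262032}{1567}$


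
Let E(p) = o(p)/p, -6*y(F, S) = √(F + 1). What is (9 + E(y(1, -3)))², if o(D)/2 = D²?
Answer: (27 - √2)²/9 ≈ 72.737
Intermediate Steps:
o(D) = 2*D²
y(F, S) = -√(1 + F)/6 (y(F, S) = -√(F + 1)/6 = -√(1 + F)/6)
E(p) = 2*p (E(p) = (2*p²)/p = 2*p)
(9 + E(y(1, -3)))² = (9 + 2*(-√(1 + 1)/6))² = (9 + 2*(-√2/6))² = (9 - √2/3)²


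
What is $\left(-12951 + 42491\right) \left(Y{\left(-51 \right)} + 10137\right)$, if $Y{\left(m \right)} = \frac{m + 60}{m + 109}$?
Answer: $\frac{8684095350}{29} \approx 2.9945 \cdot 10^{8}$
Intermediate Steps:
$Y{\left(m \right)} = \frac{60 + m}{109 + m}$
$\left(-12951 + 42491\right) \left(Y{\left(-51 \right)} + 10137\right) = \left(-12951 + 42491\right) \left(\frac{60 - 51}{109 - 51} + 10137\right) = 29540 \left(\frac{1}{58} \cdot 9 + 10137\right) = 29540 \left(\frac{9}{58} + 10137\right) = 29540 \cdot \frac{587955}{58} = \frac{8684095350}{29}$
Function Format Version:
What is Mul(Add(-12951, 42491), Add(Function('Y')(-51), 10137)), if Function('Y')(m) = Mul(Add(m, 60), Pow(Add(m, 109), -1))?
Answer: Rational(8684095350, 29) ≈ 2.9945e+8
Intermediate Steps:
Function('Y')(m) = Mul(Pow(Add(109, m), -1), Add(60, m)) (Function('Y')(m) = Mul(Add(60, m), Pow(Add(109, m), -1)) = Mul(Pow(Add(109, m), -1), Add(60, m)))
Mul(Add(-12951, 42491), Add(Function('Y')(-51), 10137)) = Mul(Add(-12951, 42491), Add(Mul(Pow(Add(109, -51), -1), Add(60, -51)), 10137)) = Mul(29540, Add(Mul(Pow(58, -1), 9), 10137)) = Mul(29540, Add(Mul(Rational(1, 58), 9), 10137)) = Mul(29540, Add(Rational(9, 58), 10137)) = Mul(29540, Rational(587955, 58)) = Rational(8684095350, 29)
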